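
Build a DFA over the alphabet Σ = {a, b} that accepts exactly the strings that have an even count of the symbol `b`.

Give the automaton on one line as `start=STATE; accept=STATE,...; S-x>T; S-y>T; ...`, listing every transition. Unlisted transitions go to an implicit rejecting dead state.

The only thing that matters is how many `b`s have appeared, reduced mod 2. Use one state per residue: s0 for 0, …, s1 for 1. Reading `b` moves to the next residue; anything else stays put. s0 is accepting.
2 states suffice.
        a   b  
>* s0   s0  s1 
   s1   s1  s0 
(> = start, * = accepting)

start=s0; accept=s0; s0-a>s0; s0-b>s1; s1-a>s1; s1-b>s0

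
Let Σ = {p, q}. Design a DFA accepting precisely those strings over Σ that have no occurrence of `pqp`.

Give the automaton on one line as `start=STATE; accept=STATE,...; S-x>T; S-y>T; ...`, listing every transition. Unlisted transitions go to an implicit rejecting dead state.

This is the complement of 'contains `pqp`'. Use the same substring-matching states — s0 through s3 holding how much of `pqp` has just been matched — but flip the accepting set: everything except the trap s3 accepts.
        p   q  
>* s0   s1  s0 
 * s1   s1  s2 
 * s2   s3  s0 
   s3   s3  s3 
(> = start, * = accepting)

start=s0; accept=s0,s1,s2; s0-p>s1; s0-q>s0; s1-p>s1; s1-q>s2; s2-p>s3; s2-q>s0; s3-p>s3; s3-q>s3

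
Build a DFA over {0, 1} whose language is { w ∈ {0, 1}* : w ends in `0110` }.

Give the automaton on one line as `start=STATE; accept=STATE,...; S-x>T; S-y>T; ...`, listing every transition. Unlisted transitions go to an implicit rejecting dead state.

start=s0; accept=s4; s0-0>s1; s0-1>s0; s1-0>s1; s1-1>s2; s2-0>s1; s2-1>s3; s3-0>s4; s3-1>s0; s4-0>s1; s4-1>s2

Let each state record the length of the longest suffix of the input read so far that is also a prefix of `0110`. s1 means the last symbol is `0`; s2 means the last 2 symbols are `01`; s3 means the last 3 symbols are `011`; s4 means the last 4 symbols are `0110`. Accept only at s4, where the string currently ends in `0110`.
With 5 states:
        0   1  
>  s0   s1  s0 
   s1   s1  s2 
   s2   s1  s3 
   s3   s4  s0 
 * s4   s1  s2 
(> = start, * = accepting)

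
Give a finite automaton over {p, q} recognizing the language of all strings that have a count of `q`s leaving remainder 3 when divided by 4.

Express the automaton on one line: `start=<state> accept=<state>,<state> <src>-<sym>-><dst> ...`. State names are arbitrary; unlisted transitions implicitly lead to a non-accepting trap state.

start=S0 accept=S3 S0-p->S0 S0-q->S1 S1-p->S1 S1-q->S2 S2-p->S2 S2-q->S3 S3-p->S3 S3-q->S0

The only thing that matters is how many `q`s have appeared, reduced mod 4. Use one state per residue: S0 for 0, …, S3 for 3. Reading `q` moves to the next residue; anything else stays put. S3 is accepting.
With 4 states:
        p   q  
>  S0   S0  S1 
   S1   S1  S2 
   S2   S2  S3 
 * S3   S3  S0 
(> = start, * = accepting)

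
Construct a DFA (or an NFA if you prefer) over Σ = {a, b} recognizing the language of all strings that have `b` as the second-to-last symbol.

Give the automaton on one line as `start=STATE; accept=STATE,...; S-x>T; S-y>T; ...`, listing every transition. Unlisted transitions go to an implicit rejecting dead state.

A DFA must remember the last 2 symbols (since which symbol is second-to-last isn't known until the input ends). Use one state per possible window of the last ≤2 symbols; accept from those whose window starts with `b`.
7 states suffice.
        a   b  
>  q0   q1  q2 
   q1   q3  q4 
   q2   q5  q6 
   q3   q3  q4 
   q4   q5  q6 
 * q5   q3  q4 
 * q6   q5  q6 
(> = start, * = accepting)

start=q0; accept=q5,q6; q0-a>q1; q0-b>q2; q1-a>q3; q1-b>q4; q2-a>q5; q2-b>q6; q3-a>q3; q3-b>q4; q4-a>q5; q4-b>q6; q5-a>q3; q5-b>q4; q6-a>q5; q6-b>q6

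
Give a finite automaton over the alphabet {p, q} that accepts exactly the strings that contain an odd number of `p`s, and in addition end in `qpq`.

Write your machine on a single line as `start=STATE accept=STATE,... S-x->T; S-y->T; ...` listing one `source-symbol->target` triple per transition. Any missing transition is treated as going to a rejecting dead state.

start=S0; accept=S6; S0-p->S1; S0-q->S2; S1-p->S0; S1-q->S3; S2-p->S4; S2-q->S2; S3-p->S5; S3-q->S3; S4-p->S0; S4-q->S6; S5-p->S1; S5-q->S7; S6-p->S5; S6-q->S3; S7-p->S4; S7-q->S2

Handle the two conditions separately and then intersect. The first has 2 states tracking the count of `p`s modulo 2; the second has 4 states tracking how much of the suffix `qpq` has currently been matched. A product state is a pair (one from each), accepting exactly when both do.
        p   q  
>  S0   S1  S2 
   S1   S0  S3 
   S2   S4  S2 
   S3   S5  S3 
   S4   S0  S6 
   S5   S1  S7 
 * S6   S5  S3 
   S7   S4  S2 
(> = start, * = accepting)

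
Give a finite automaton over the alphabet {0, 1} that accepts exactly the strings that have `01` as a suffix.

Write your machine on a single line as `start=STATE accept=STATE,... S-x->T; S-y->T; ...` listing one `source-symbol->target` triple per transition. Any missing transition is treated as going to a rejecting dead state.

Let each state record the length of the longest suffix of the input read so far that is also a prefix of `01`. B means the last symbol is `0`; C means the last 2 symbols are `01`. Accept only at C, where the string currently ends in `01`.
With 3 states:
       0  1 
>  A   B  A 
   B   B  C 
 * C   B  A 
(> = start, * = accepting)

start=A; accept=C; A-0->B; A-1->A; B-0->B; B-1->C; C-0->B; C-1->A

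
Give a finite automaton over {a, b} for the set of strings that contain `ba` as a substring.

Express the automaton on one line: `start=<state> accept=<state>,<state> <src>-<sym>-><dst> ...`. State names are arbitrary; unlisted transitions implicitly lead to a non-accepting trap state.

States S0..S1 record the length of the longest prefix of `ba` that matches the current input suffix. Reaching S2 means `ba` has been seen, and we stay there forever. Accept from S2.
With 3 states:
        a   b  
>  S0   S0  S1 
   S1   S2  S1 
 * S2   S2  S2 
(> = start, * = accepting)

start=S0 accept=S2 S0-a->S0 S0-b->S1 S1-a->S2 S1-b->S1 S2-a->S2 S2-b->S2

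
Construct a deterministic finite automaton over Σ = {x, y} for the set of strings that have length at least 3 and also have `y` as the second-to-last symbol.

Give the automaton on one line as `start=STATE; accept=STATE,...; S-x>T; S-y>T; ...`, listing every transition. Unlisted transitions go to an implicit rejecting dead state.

start=q0; accept=q3,q4; q0-x>q1; q0-y>q1; q1-x>q1; q1-y>q2; q2-x>q3; q2-y>q4; q3-x>q1; q3-y>q2; q4-x>q3; q4-y>q4

Build one automaton per condition and run them in lockstep. The first has 5 states tracking the input length, saturating at 4; the second has 7 states tracking the last 2 symbols read. A product state is a pair (one from each), accepting exactly when both do. After merging equivalent states the machine shrinks.
A 5-state machine:
        x   y  
>  q0   q1  q1 
   q1   q1  q2 
   q2   q3  q4 
 * q3   q1  q2 
 * q4   q3  q4 
(> = start, * = accepting)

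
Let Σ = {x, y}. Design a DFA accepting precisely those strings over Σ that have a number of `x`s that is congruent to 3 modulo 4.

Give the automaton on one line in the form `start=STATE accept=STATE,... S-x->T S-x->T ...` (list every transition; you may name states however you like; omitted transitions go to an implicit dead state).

start=S0 accept=S3 S0-x->S1 S0-y->S0 S1-x->S2 S1-y->S1 S2-x->S3 S2-y->S2 S3-x->S0 S3-y->S3

Keep the running count of `x`s modulo 4: each `x` advances along the cycle S0 → S1 → S2 → S3 → S0 while other symbols loop. Accept at S3.
With 4 states:
        x   y  
>  S0   S1  S0 
   S1   S2  S1 
   S2   S3  S2 
 * S3   S0  S3 
(> = start, * = accepting)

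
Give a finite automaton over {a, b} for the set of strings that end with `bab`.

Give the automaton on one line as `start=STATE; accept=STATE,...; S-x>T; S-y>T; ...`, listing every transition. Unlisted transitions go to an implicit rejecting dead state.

Remember how much of `bab` the current input suffix matches. State s0 means no match yet; s1 means the last symbol is `b`; s2 means the last 2 symbols are `ba`; s3 means the last 3 symbols are `bab`. Only s3 accepts. On a mismatch, fall back to the longest proper suffix that is still a prefix of `bab`.
With 4 states:
        a   b  
>  s0   s0  s1 
   s1   s2  s1 
   s2   s0  s3 
 * s3   s2  s1 
(> = start, * = accepting)

start=s0; accept=s3; s0-a>s0; s0-b>s1; s1-a>s2; s1-b>s1; s2-a>s0; s2-b>s3; s3-a>s2; s3-b>s1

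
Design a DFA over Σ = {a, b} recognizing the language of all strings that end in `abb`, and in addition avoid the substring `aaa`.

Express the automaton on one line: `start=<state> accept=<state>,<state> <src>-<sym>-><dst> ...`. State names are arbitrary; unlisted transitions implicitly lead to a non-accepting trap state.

Build one automaton per condition and run them in lockstep. One (4 states) tracks how much of the suffix `abb` has currently been matched; the other (4 states) tracks partial matches of the forbidden pattern `aaa`. Each combined state is a pair, one component from each; accept when both components accept.
9 states suffice.
        a   b  
>  S0   S1  S0 
   S1   S2  S3 
   S2   S4  S3 
   S3   S1  S5 
   S4   S4  S6 
 * S5   S1  S0 
   S6   S4  S7 
   S7   S4  S8 
   S8   S4  S8 
(> = start, * = accepting)

start=S0 accept=S5 S0-a->S1 S0-b->S0 S1-a->S2 S1-b->S3 S2-a->S4 S2-b->S3 S3-a->S1 S3-b->S5 S4-a->S4 S4-b->S6 S5-a->S1 S5-b->S0 S6-a->S4 S6-b->S7 S7-a->S4 S7-b->S8 S8-a->S4 S8-b->S8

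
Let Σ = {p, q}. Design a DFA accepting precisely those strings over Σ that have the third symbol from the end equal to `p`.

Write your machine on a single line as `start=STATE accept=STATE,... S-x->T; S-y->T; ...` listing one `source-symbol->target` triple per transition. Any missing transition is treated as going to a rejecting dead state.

Because acceptance depends on a position counted from the end, the machine has to buffer the most recent 3 symbols. Make each state the string of the last up-to-3 symbols read; on input `x` shift the window left and append `x`. Accept when the buffered window has length 3 and begins with `p`.
A 15-state machine:
          p    q  
>  s0     s1   s2 
   s1     s3   s4 
   s2     s5   s6 
   s3     s7   s8 
   s4     s9  s10 
   s5    s11  s12 
   s6    s13  s14 
 * s7     s7   s8 
 * s8     s9  s10 
 * s9    s11  s12 
 * s10   s13  s14 
   s11    s7   s8 
   s12    s9  s10 
   s13   s11  s12 
   s14   s13  s14 
(> = start, * = accepting)

start=s0; accept=s7,s8,s9,s10; s0-p->s1; s0-q->s2; s1-p->s3; s1-q->s4; s2-p->s5; s2-q->s6; s3-p->s7; s3-q->s8; s4-p->s9; s4-q->s10; s5-p->s11; s5-q->s12; s6-p->s13; s6-q->s14; s7-p->s7; s7-q->s8; s8-p->s9; s8-q->s10; s9-p->s11; s9-q->s12; s10-p->s13; s10-q->s14; s11-p->s7; s11-q->s8; s12-p->s9; s12-q->s10; s13-p->s11; s13-q->s12; s14-p->s13; s14-q->s14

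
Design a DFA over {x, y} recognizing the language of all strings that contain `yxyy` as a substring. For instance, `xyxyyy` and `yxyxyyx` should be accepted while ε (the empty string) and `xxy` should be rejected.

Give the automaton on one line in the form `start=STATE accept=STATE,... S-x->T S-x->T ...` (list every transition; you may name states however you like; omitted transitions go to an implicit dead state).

start=q0 accept=q4 q0-x->q0 q0-y->q1 q1-x->q2 q1-y->q1 q2-x->q0 q2-y->q3 q3-x->q2 q3-y->q4 q4-x->q4 q4-y->q4

Track how much of `yxyy` has been matched so far: state q0 is no progress, q4 is the absorbing accept state reached once `yxyy` has occurred. Intermediate states record partial matches; on a mismatch, fall back to the longest reusable overlap.
With 5 states:
        x   y  
>  q0   q0  q1 
   q1   q2  q1 
   q2   q0  q3 
   q3   q2  q4 
 * q4   q4  q4 
(> = start, * = accepting)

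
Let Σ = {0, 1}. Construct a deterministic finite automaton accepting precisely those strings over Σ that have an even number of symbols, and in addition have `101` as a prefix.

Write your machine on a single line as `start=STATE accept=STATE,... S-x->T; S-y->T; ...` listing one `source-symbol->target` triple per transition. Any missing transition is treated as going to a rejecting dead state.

start=A; accept=F; A-0->B; A-1->C; B-0->B; B-1->B; C-0->D; C-1->B; D-0->B; D-1->E; E-0->F; E-1->F; F-0->E; F-1->E

Run two small machines in parallel and take their product. One (2 states) tracks the input length modulo 2; the other (5 states) tracks whether the input so far still matches the prefix `101`. Each combined state is a pair, one component from each; accept when both components accept. Equivalent product states are then merged.
A 6-state machine:
       0  1 
>  A   B  C 
   B   B  B 
   C   D  B 
   D   B  E 
   E   F  F 
 * F   E  E 
(> = start, * = accepting)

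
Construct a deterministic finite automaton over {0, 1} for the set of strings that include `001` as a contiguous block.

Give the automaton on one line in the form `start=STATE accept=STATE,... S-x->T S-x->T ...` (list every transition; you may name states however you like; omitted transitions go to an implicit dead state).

start=q0 accept=q3 q0-0->q1 q0-1->q0 q1-0->q2 q1-1->q0 q2-0->q2 q2-1->q3 q3-0->q3 q3-1->q3

States q0..q2 record the length of the longest prefix of `001` that matches the current input suffix. Reaching q3 means `001` has been seen, and we stay there forever. Accept from q3.
With 4 states:
        0   1  
>  q0   q1  q0 
   q1   q2  q0 
   q2   q2  q3 
 * q3   q3  q3 
(> = start, * = accepting)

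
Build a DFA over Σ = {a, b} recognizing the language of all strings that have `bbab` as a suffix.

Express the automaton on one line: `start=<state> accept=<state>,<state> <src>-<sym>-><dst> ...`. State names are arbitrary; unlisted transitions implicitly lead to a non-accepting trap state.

start=s0 accept=s4 s0-a->s0 s0-b->s1 s1-a->s0 s1-b->s2 s2-a->s3 s2-b->s2 s3-a->s0 s3-b->s4 s4-a->s0 s4-b->s2

Remember how much of `bbab` the current input suffix matches. State s0 means no match yet; s1 means the last symbol is `b`; s2 means the last 2 symbols are `bb`; s3 means the last 3 symbols are `bba`; s4 means the last 4 symbols are `bbab`. Only s4 accepts. On a mismatch, fall back to the longest proper suffix that is still a prefix of `bbab`.
        a   b  
>  s0   s0  s1 
   s1   s0  s2 
   s2   s3  s2 
   s3   s0  s4 
 * s4   s0  s2 
(> = start, * = accepting)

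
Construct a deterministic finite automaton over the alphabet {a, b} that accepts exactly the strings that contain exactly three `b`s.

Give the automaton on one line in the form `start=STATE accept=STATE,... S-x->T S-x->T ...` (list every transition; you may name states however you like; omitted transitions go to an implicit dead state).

Count `b`s, saturating at 4: states s0 through s3 mean 0 through 3 `b`s seen; s4 means more than 3. Each `b` increments (capped at s4); other symbols loop. Accept from {s3}.
With 5 states:
        a   b  
>  s0   s0  s1 
   s1   s1  s2 
   s2   s2  s3 
 * s3   s3  s4 
   s4   s4  s4 
(> = start, * = accepting)

start=s0 accept=s3 s0-a->s0 s0-b->s1 s1-a->s1 s1-b->s2 s2-a->s2 s2-b->s3 s3-a->s3 s3-b->s4 s4-a->s4 s4-b->s4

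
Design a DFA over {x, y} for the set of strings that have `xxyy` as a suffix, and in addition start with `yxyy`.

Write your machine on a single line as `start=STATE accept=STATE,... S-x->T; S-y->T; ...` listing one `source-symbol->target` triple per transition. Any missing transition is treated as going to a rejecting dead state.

start=q0; accept=q9; q0-x->q1; q0-y->q2; q1-x->q1; q1-y->q1; q2-x->q3; q2-y->q1; q3-x->q1; q3-y->q4; q4-x->q1; q4-y->q5; q5-x->q6; q5-y->q5; q6-x->q7; q6-y->q5; q7-x->q7; q7-y->q8; q8-x->q6; q8-y->q9; q9-x->q6; q9-y->q5

Handle the two conditions separately and then intersect. One (5 states) tracks how much of the suffix `xxyy` has currently been matched; the other (6 states) tracks whether the input so far still matches the prefix `yxyy`. Each combined state is a pair, one component from each; accept when both components accept. After merging equivalent states the machine shrinks.
A 10-state machine:
        x   y  
>  q0   q1  q2 
   q1   q1  q1 
   q2   q3  q1 
   q3   q1  q4 
   q4   q1  q5 
   q5   q6  q5 
   q6   q7  q5 
   q7   q7  q8 
   q8   q6  q9 
 * q9   q6  q5 
(> = start, * = accepting)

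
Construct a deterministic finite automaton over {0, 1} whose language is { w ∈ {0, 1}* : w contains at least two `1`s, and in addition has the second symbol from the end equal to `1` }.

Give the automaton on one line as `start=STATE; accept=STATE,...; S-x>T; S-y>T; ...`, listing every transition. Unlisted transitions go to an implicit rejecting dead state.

Build one automaton per condition and run them in lockstep. The first has 4 states tracking the count of `1`s, saturating at 3; the second has 7 states tracking the last 2 symbols read. A product state is a pair (one from each), accepting exactly when both do. Minimizing collapses redundant product states.
6 states suffice.
        0   1  
>  s0   s0  s1 
   s1   s2  s3 
   s2   s2  s4 
 * s3   s5  s3 
   s4   s5  s3 
 * s5   s2  s4 
(> = start, * = accepting)

start=s0; accept=s3,s5; s0-0>s0; s0-1>s1; s1-0>s2; s1-1>s3; s2-0>s2; s2-1>s4; s3-0>s5; s3-1>s3; s4-0>s5; s4-1>s3; s5-0>s2; s5-1>s4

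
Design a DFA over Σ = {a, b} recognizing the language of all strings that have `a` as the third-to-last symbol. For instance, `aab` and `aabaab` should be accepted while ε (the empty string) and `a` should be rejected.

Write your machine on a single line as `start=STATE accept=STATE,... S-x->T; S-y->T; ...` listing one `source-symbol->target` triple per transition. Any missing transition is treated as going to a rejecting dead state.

start=s0; accept=s7,s8,s9,s10; s0-a->s1; s0-b->s2; s1-a->s3; s1-b->s4; s2-a->s5; s2-b->s6; s3-a->s7; s3-b->s8; s4-a->s9; s4-b->s10; s5-a->s11; s5-b->s12; s6-a->s13; s6-b->s14; s7-a->s7; s7-b->s8; s8-a->s9; s8-b->s10; s9-a->s11; s9-b->s12; s10-a->s13; s10-b->s14; s11-a->s7; s11-b->s8; s12-a->s9; s12-b->s10; s13-a->s11; s13-b->s12; s14-a->s13; s14-b->s14

A DFA must remember the last 3 symbols (since which symbol is third-to-last isn't known until the input ends). Use one state per possible window of the last ≤3 symbols; accept from those whose window starts with `a`.
          a    b  
>  s0     s1   s2 
   s1     s3   s4 
   s2     s5   s6 
   s3     s7   s8 
   s4     s9  s10 
   s5    s11  s12 
   s6    s13  s14 
 * s7     s7   s8 
 * s8     s9  s10 
 * s9    s11  s12 
 * s10   s13  s14 
   s11    s7   s8 
   s12    s9  s10 
   s13   s11  s12 
   s14   s13  s14 
(> = start, * = accepting)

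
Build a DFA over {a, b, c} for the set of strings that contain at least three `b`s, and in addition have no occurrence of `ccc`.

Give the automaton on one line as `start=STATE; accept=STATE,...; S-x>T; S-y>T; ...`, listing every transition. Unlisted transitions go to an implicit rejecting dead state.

Run two small machines in parallel and take their product. The first has 5 states tracking the count of `b`s, saturating at 4; the second has 4 states tracking partial matches of the forbidden pattern `ccc`. A product state is a pair (one from each), accepting exactly when both do. Equivalent product states are then merged.
With 13 states:
          a    b    c  
>  s0     s0   s1   s2 
   s1     s1   s3   s4 
   s2     s0   s1   s5 
   s3     s3   s6   s7 
   s4     s1   s3   s8 
   s5     s0   s1   s9 
 * s6     s6   s6  s10 
   s7     s3   s6  s11 
   s8     s1   s3   s9 
   s9     s9   s9   s9 
 * s10    s6   s6  s12 
   s11    s3   s6   s9 
 * s12    s6   s6   s9 
(> = start, * = accepting)

start=s0; accept=s6,s10,s12; s0-a>s0; s0-b>s1; s0-c>s2; s1-a>s1; s1-b>s3; s1-c>s4; s2-a>s0; s2-b>s1; s2-c>s5; s3-a>s3; s3-b>s6; s3-c>s7; s4-a>s1; s4-b>s3; s4-c>s8; s5-a>s0; s5-b>s1; s5-c>s9; s6-a>s6; s6-b>s6; s6-c>s10; s7-a>s3; s7-b>s6; s7-c>s11; s8-a>s1; s8-b>s3; s8-c>s9; s9-a>s9; s9-b>s9; s9-c>s9; s10-a>s6; s10-b>s6; s10-c>s12; s11-a>s3; s11-b>s6; s11-c>s9; s12-a>s6; s12-b>s6; s12-c>s9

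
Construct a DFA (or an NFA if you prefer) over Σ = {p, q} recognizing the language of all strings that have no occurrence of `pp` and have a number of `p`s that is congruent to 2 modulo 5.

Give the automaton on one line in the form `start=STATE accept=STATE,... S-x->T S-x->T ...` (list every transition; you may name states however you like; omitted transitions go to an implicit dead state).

Build one automaton per condition and run them in lockstep. One (3 states) tracks partial matches of the forbidden pattern `pp`; the other (5 states) tracks the count of `p`s modulo 5. Each combined state is a pair, one component from each; accept when both components accept.
          p    q  
>  s0     s1   s0 
   s1     s2   s3 
   s2     s4   s2 
   s3     s5   s3 
   s4     s6   s4 
 * s5     s4   s7 
   s6     s8   s6 
 * s7     s9   s7 
   s8    s10   s8 
   s9     s6  s11 
   s10    s2  s10 
   s11   s12  s11 
   s12    s8  s13 
   s13   s14  s13 
   s14   s10   s0 
(> = start, * = accepting)

start=s0 accept=s5,s7 s0-p->s1 s0-q->s0 s1-p->s2 s1-q->s3 s2-p->s4 s2-q->s2 s3-p->s5 s3-q->s3 s4-p->s6 s4-q->s4 s5-p->s4 s5-q->s7 s6-p->s8 s6-q->s6 s7-p->s9 s7-q->s7 s8-p->s10 s8-q->s8 s9-p->s6 s9-q->s11 s10-p->s2 s10-q->s10 s11-p->s12 s11-q->s11 s12-p->s8 s12-q->s13 s13-p->s14 s13-q->s13 s14-p->s10 s14-q->s0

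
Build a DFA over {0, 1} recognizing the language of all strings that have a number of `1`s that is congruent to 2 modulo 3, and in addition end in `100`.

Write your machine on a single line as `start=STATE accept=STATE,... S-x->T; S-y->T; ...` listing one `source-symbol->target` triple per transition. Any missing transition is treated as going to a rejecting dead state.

start=S0; accept=S8; S0-0->S0; S0-1->S1; S1-0->S2; S1-1->S3; S2-0->S4; S2-1->S3; S3-0->S5; S3-1->S6; S4-0->S7; S4-1->S3; S5-0->S8; S5-1->S6; S6-0->S9; S6-1->S1; S7-0->S7; S7-1->S3; S8-0->S10; S8-1->S6; S9-0->S11; S9-1->S1; S10-0->S10; S10-1->S6; S11-0->S0; S11-1->S1

Handle the two conditions separately and then intersect. One (3 states) tracks the count of `1`s modulo 3; the other (4 states) tracks how much of the suffix `100` has currently been matched. Each combined state is a pair, one component from each; accept when both components accept.
          0    1  
>  S0     S0   S1 
   S1     S2   S3 
   S2     S4   S3 
   S3     S5   S6 
   S4     S7   S3 
   S5     S8   S6 
   S6     S9   S1 
   S7     S7   S3 
 * S8    S10   S6 
   S9    S11   S1 
   S10   S10   S6 
   S11    S0   S1 
(> = start, * = accepting)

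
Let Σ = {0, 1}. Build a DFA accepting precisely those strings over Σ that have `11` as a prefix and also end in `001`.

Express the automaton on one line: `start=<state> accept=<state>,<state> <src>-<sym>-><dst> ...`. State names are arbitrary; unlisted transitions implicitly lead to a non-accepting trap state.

Run two small machines in parallel and take their product. The first has 4 states tracking whether the input so far still matches the prefix `11`; the second has 4 states tracking how much of the suffix `001` has currently been matched. A product state is a pair (one from each), accepting exactly when both do. Minimizing collapses redundant product states.
        0   1  
>  S0   S1  S2 
   S1   S1  S1 
   S2   S1  S3 
   S3   S4  S3 
   S4   S5  S3 
   S5   S5  S6 
 * S6   S4  S3 
(> = start, * = accepting)

start=S0 accept=S6 S0-0->S1 S0-1->S2 S1-0->S1 S1-1->S1 S2-0->S1 S2-1->S3 S3-0->S4 S3-1->S3 S4-0->S5 S4-1->S3 S5-0->S5 S5-1->S6 S6-0->S4 S6-1->S3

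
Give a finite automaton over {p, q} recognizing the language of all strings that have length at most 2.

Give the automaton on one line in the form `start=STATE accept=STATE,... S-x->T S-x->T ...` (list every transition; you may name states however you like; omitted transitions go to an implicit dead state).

start=S0 accept=S0,S1,S2 S0-p->S1 S0-q->S1 S1-p->S2 S1-q->S2 S2-p->S3 S2-q->S3 S3-p->S3 S3-q->S3

Count input length up to 3: every symbol moves from S0 toward S3, which means 'more than 2' and absorbs. Accept from {S0, S1, S2}.
        p   q  
>* S0   S1  S1 
 * S1   S2  S2 
 * S2   S3  S3 
   S3   S3  S3 
(> = start, * = accepting)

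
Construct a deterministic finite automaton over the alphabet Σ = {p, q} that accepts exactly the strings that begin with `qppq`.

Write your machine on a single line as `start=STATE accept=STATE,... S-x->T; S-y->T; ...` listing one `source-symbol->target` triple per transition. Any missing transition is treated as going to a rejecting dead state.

Walk along `qppq` while the input agrees: from A take `q` to B, and so on. Any deviation drops to the rejecting sink F. Once E is reached the prefix is confirmed and every continuation is accepted.
With 6 states:
       p  q 
>  A   F  B 
   B   C  F 
   C   D  F 
   D   F  E 
 * E   E  E 
   F   F  F 
(> = start, * = accepting)

start=A; accept=E; A-p->F; A-q->B; B-p->C; B-q->F; C-p->D; C-q->F; D-p->F; D-q->E; E-p->E; E-q->E; F-p->F; F-q->F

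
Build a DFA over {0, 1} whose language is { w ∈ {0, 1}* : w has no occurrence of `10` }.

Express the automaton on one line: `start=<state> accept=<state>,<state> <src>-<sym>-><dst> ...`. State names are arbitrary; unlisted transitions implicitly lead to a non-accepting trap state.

This is the complement of 'contains `10`'. Use the same substring-matching states — A through C holding how much of `10` has just been matched — but flip the accepting set: everything except the trap C accepts.
With 3 states:
       0  1 
>* A   A  B 
 * B   C  B 
   C   C  C 
(> = start, * = accepting)

start=A accept=A,B A-0->A A-1->B B-0->C B-1->B C-0->C C-1->C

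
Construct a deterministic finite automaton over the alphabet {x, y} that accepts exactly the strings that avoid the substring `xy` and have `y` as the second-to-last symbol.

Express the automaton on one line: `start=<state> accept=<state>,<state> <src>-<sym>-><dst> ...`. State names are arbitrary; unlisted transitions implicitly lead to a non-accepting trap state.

start=s0 accept=s3,s4 s0-x->s1 s0-y->s2 s1-x->s1 s1-y->s1 s2-x->s3 s2-y->s4 s3-x->s1 s3-y->s1 s4-x->s3 s4-y->s4

Handle the two conditions separately and then intersect. The first has 3 states tracking partial matches of the forbidden pattern `xy`; the second has 7 states tracking the last 2 symbols read. A product state is a pair (one from each), accepting exactly when both do. After merging equivalent states the machine shrinks.
A 5-state machine:
        x   y  
>  s0   s1  s2 
   s1   s1  s1 
   s2   s3  s4 
 * s3   s1  s1 
 * s4   s3  s4 
(> = start, * = accepting)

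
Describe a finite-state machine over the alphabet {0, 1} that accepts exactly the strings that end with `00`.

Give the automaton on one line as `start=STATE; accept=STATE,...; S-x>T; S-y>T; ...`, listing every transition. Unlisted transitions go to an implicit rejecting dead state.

start=A; accept=C; A-0>B; A-1>A; B-0>C; B-1>A; C-0>C; C-1>A

Remember how much of `00` the current input suffix matches. State A means no match yet; B means the last symbol is `0`; C means the last 2 symbols are `00`. Only C accepts. On a mismatch, fall back to the longest proper suffix that is still a prefix of `00`.
A 3-state machine:
       0  1 
>  A   B  A 
   B   C  A 
 * C   C  A 
(> = start, * = accepting)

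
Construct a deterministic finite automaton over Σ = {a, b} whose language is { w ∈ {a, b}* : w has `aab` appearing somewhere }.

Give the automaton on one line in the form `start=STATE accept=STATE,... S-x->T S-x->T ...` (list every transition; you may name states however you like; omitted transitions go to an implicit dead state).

start=S0 accept=S3 S0-a->S1 S0-b->S0 S1-a->S2 S1-b->S0 S2-a->S2 S2-b->S3 S3-a->S3 S3-b->S3

States S0..S2 record the length of the longest prefix of `aab` that matches the current input suffix. Reaching S3 means `aab` has been seen, and we stay there forever. Accept from S3.
A 4-state machine:
        a   b  
>  S0   S1  S0 
   S1   S2  S0 
   S2   S2  S3 
 * S3   S3  S3 
(> = start, * = accepting)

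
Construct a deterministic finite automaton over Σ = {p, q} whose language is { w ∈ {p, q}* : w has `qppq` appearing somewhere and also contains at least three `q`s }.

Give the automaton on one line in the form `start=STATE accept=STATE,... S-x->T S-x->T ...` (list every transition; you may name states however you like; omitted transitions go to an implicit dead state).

start=A accept=M,Q A-p->A A-q->B B-p->C B-q->D C-p->E C-q->D D-p->F D-q->G E-p->H E-q->I F-p->J F-q->G G-p->K G-q->L H-p->H H-q->D I-p->I I-q->M J-p->N J-q->M K-p->O K-q->L L-p->P L-q->L M-p->M M-q->Q N-p->N N-q->G O-p->R O-q->Q P-p->S P-q->L Q-p->Q Q-q->Q R-p->R R-q->L S-p->T S-q->Q T-p->T T-q->L

Build one automaton per condition and run them in lockstep. The first has 5 states tracking whether and how much of `qppq` has been seen; the second has 5 states tracking the count of `q`s, saturating at 4. A product state is a pair (one from each), accepting exactly when both do.
With 20 states:
       p  q 
>  A   A  B 
   B   C  D 
   C   E  D 
   D   F  G 
   E   H  I 
   F   J  G 
   G   K  L 
   H   H  D 
   I   I  M 
   J   N  M 
   K   O  L 
   L   P  L 
 * M   M  Q 
   N   N  G 
   O   R  Q 
   P   S  L 
 * Q   Q  Q 
   R   R  L 
   S   T  Q 
   T   T  L 
(> = start, * = accepting)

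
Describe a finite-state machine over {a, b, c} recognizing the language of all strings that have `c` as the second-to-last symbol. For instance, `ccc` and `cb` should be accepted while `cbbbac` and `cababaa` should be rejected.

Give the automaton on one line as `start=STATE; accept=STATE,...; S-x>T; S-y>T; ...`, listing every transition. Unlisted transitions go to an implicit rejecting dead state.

A DFA must remember the last 2 symbols (since which symbol is second-to-last isn't known until the input ends). Use one state per possible window of the last ≤2 symbols; accept from those whose window starts with `c`.
13 states suffice.
          a    b    c  
>  q0     q1   q2   q3 
   q1     q4   q5   q6 
   q2     q7   q8   q9 
   q3    q10  q11  q12 
   q4     q4   q5   q6 
   q5     q7   q8   q9 
   q6    q10  q11  q12 
   q7     q4   q5   q6 
   q8     q7   q8   q9 
   q9    q10  q11  q12 
 * q10    q4   q5   q6 
 * q11    q7   q8   q9 
 * q12   q10  q11  q12 
(> = start, * = accepting)

start=q0; accept=q10,q11,q12; q0-a>q1; q0-b>q2; q0-c>q3; q1-a>q4; q1-b>q5; q1-c>q6; q2-a>q7; q2-b>q8; q2-c>q9; q3-a>q10; q3-b>q11; q3-c>q12; q4-a>q4; q4-b>q5; q4-c>q6; q5-a>q7; q5-b>q8; q5-c>q9; q6-a>q10; q6-b>q11; q6-c>q12; q7-a>q4; q7-b>q5; q7-c>q6; q8-a>q7; q8-b>q8; q8-c>q9; q9-a>q10; q9-b>q11; q9-c>q12; q10-a>q4; q10-b>q5; q10-c>q6; q11-a>q7; q11-b>q8; q11-c>q9; q12-a>q10; q12-b>q11; q12-c>q12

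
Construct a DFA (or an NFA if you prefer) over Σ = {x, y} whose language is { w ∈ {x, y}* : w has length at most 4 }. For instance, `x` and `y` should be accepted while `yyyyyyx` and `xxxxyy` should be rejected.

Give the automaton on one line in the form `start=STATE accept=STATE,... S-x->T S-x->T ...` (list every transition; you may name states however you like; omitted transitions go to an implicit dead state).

start=q0 accept=q0,q1,q2,q3,q4 q0-x->q1 q0-y->q1 q1-x->q2 q1-y->q2 q2-x->q3 q2-y->q3 q3-x->q4 q3-y->q4 q4-x->q5 q4-y->q5 q5-x->q5 q5-y->q5

We only need to distinguish lengths 0, 1, …, 4, and '>4'. Chain q0 → q1 → q2 → q3 → q4 → q5 on every symbol, with q5 looping. Accepting states: {q0, q1, q2, q3, q4}.
With 6 states:
        x   y  
>* q0   q1  q1 
 * q1   q2  q2 
 * q2   q3  q3 
 * q3   q4  q4 
 * q4   q5  q5 
   q5   q5  q5 
(> = start, * = accepting)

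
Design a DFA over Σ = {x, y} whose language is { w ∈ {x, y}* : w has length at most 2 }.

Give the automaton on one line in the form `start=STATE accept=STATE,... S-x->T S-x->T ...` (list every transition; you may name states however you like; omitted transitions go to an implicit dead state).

start=q0 accept=q0,q1,q2 q0-x->q1 q0-y->q1 q1-x->q2 q1-y->q2 q2-x->q3 q2-y->q3 q3-x->q3 q3-y->q3

We only need to distinguish lengths 0, 1, …, 2, and '>2'. Chain q0 → q1 → q2 → q3 on every symbol, with q3 looping. Accepting states: {q0, q1, q2}.
A 4-state machine:
        x   y  
>* q0   q1  q1 
 * q1   q2  q2 
 * q2   q3  q3 
   q3   q3  q3 
(> = start, * = accepting)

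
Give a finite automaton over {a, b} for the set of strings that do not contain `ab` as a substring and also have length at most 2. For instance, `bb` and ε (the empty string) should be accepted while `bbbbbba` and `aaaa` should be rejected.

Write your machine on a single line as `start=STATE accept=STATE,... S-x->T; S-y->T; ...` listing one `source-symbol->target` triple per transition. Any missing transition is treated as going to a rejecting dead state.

start=q0; accept=q0,q1,q2,q3,q5; q0-a->q1; q0-b->q2; q1-a->q3; q1-b->q4; q2-a->q3; q2-b->q5; q3-a->q6; q3-b->q7; q4-a->q7; q4-b->q7; q5-a->q6; q5-b->q8; q6-a->q6; q6-b->q7; q7-a->q7; q7-b->q7; q8-a->q6; q8-b->q8

Run two small machines in parallel and take their product. The first has 3 states tracking partial matches of the forbidden pattern `ab`; the second has 4 states tracking the input length, saturating at 3. A product state is a pair (one from each), accepting exactly when both do.
With 9 states:
        a   b  
>* q0   q1  q2 
 * q1   q3  q4 
 * q2   q3  q5 
 * q3   q6  q7 
   q4   q7  q7 
 * q5   q6  q8 
   q6   q6  q7 
   q7   q7  q7 
   q8   q6  q8 
(> = start, * = accepting)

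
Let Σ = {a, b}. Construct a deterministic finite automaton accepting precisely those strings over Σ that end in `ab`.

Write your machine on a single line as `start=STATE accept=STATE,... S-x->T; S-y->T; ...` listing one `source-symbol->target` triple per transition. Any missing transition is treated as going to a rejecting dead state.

start=q0; accept=q2; q0-a->q1; q0-b->q0; q1-a->q1; q1-b->q2; q2-a->q1; q2-b->q0

Remember how much of `ab` the current input suffix matches. State q0 means no match yet; q1 means the last symbol is `a`; q2 means the last 2 symbols are `ab`. Only q2 accepts. On a mismatch, fall back to the longest proper suffix that is still a prefix of `ab`.
        a   b  
>  q0   q1  q0 
   q1   q1  q2 
 * q2   q1  q0 
(> = start, * = accepting)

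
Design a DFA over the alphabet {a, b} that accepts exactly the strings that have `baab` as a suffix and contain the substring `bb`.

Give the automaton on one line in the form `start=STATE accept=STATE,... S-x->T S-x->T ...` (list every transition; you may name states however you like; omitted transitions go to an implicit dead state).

start=q0 accept=q9 q0-a->q0 q0-b->q1 q1-a->q2 q1-b->q3 q2-a->q4 q2-b->q1 q3-a->q5 q3-b->q3 q4-a->q0 q4-b->q6 q5-a->q7 q5-b->q3 q6-a->q2 q6-b->q3 q7-a->q8 q7-b->q9 q8-a->q8 q8-b->q3 q9-a->q5 q9-b->q3

Build one automaton per condition and run them in lockstep. The first has 5 states tracking how much of the suffix `baab` has currently been matched; the second has 3 states tracking whether and how much of `bb` has been seen. A product state is a pair (one from each), accepting exactly when both do.
10 states suffice.
        a   b  
>  q0   q0  q1 
   q1   q2  q3 
   q2   q4  q1 
   q3   q5  q3 
   q4   q0  q6 
   q5   q7  q3 
   q6   q2  q3 
   q7   q8  q9 
   q8   q8  q3 
 * q9   q5  q3 
(> = start, * = accepting)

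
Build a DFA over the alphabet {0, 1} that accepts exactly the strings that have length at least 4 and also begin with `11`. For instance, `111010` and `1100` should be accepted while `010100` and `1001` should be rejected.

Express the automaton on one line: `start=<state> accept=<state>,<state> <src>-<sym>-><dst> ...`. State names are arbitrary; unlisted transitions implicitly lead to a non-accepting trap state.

start=q0 accept=q5 q0-0->q1 q0-1->q2 q1-0->q1 q1-1->q1 q2-0->q1 q2-1->q3 q3-0->q4 q3-1->q4 q4-0->q5 q4-1->q5 q5-0->q5 q5-1->q5

Handle the two conditions separately and then intersect. The first has 6 states tracking the input length, saturating at 5; the second has 4 states tracking whether the input so far still matches the prefix `11`. A product state is a pair (one from each), accepting exactly when both do. Minimizing collapses redundant product states.
        0   1  
>  q0   q1  q2 
   q1   q1  q1 
   q2   q1  q3 
   q3   q4  q4 
   q4   q5  q5 
 * q5   q5  q5 
(> = start, * = accepting)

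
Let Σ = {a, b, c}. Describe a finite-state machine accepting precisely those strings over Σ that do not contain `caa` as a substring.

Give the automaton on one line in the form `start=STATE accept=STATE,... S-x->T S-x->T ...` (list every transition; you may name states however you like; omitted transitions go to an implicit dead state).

start=q0 accept=q0,q1,q2 q0-a->q0 q0-b->q0 q0-c->q1 q1-a->q2 q1-b->q0 q1-c->q1 q2-a->q3 q2-b->q0 q2-c->q1 q3-a->q3 q3-b->q3 q3-c->q3

This is the complement of 'contains `caa`'. Use the same substring-matching states — q0 through q3 holding how much of `caa` has just been matched — but flip the accepting set: everything except the trap q3 accepts.
        a   b   c  
>* q0   q0  q0  q1 
 * q1   q2  q0  q1 
 * q2   q3  q0  q1 
   q3   q3  q3  q3 
(> = start, * = accepting)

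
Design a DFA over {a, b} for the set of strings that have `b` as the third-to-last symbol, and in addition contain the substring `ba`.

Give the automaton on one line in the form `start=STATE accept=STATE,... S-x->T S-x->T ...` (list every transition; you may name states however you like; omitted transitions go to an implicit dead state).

Handle the two conditions separately and then intersect. The first has 15 states tracking the last 3 symbols read; the second has 3 states tracking whether and how much of `ba` has been seen. A product state is a pair (one from each), accepting exactly when both do.
With 19 states:
          a    b  
>  s0     s1   s2 
   s1     s3   s4 
   s2     s5   s6 
   s3     s7   s8 
   s4     s9  s10 
   s5    s11  s12 
   s6    s13  s14 
   s7     s7   s8 
   s8     s9  s10 
   s9    s11  s12 
   s10   s13  s14 
 * s11   s15  s16 
 * s12    s9  s17 
 * s13   s11  s12 
   s14   s13  s14 
   s15   s15  s16 
   s16    s9  s17 
   s17   s13  s18 
 * s18   s13  s18 
(> = start, * = accepting)

start=s0 accept=s11,s12,s13,s18 s0-a->s1 s0-b->s2 s1-a->s3 s1-b->s4 s2-a->s5 s2-b->s6 s3-a->s7 s3-b->s8 s4-a->s9 s4-b->s10 s5-a->s11 s5-b->s12 s6-a->s13 s6-b->s14 s7-a->s7 s7-b->s8 s8-a->s9 s8-b->s10 s9-a->s11 s9-b->s12 s10-a->s13 s10-b->s14 s11-a->s15 s11-b->s16 s12-a->s9 s12-b->s17 s13-a->s11 s13-b->s12 s14-a->s13 s14-b->s14 s15-a->s15 s15-b->s16 s16-a->s9 s16-b->s17 s17-a->s13 s17-b->s18 s18-a->s13 s18-b->s18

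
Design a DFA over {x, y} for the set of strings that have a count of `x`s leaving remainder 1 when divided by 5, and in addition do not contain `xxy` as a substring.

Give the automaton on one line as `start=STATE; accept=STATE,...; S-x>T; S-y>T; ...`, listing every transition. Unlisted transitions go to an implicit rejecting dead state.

start=q0; accept=q1,q3,q13; q0-x>q1; q0-y>q0; q1-x>q2; q1-y>q3; q2-x>q4; q2-y>q5; q3-x>q6; q3-y>q3; q4-x>q7; q4-y>q8; q5-x>q8; q5-y>q5; q6-x>q4; q6-y>q9; q7-x>q10; q7-y>q11; q8-x>q11; q8-y>q8; q9-x>q12; q9-y>q9; q10-x>q13; q10-y>q14; q11-x>q14; q11-y>q11; q12-x>q7; q12-y>q15; q13-x>q2; q13-y>q16; q14-x>q16; q14-y>q14; q15-x>q17; q15-y>q15; q16-x>q5; q16-y>q16; q17-x>q10; q17-y>q18; q18-x>q19; q18-y>q18; q19-x>q13; q19-y>q0

Run two small machines in parallel and take their product. One (5 states) tracks the count of `x`s modulo 5; the other (4 states) tracks partial matches of the forbidden pattern `xxy`. Each combined state is a pair, one component from each; accept when both components accept.
A 20-state machine:
          x    y  
>  q0     q1   q0 
 * q1     q2   q3 
   q2     q4   q5 
 * q3     q6   q3 
   q4     q7   q8 
   q5     q8   q5 
   q6     q4   q9 
   q7    q10  q11 
   q8    q11   q8 
   q9    q12   q9 
   q10   q13  q14 
   q11   q14  q11 
   q12    q7  q15 
 * q13    q2  q16 
   q14   q16  q14 
   q15   q17  q15 
   q16    q5  q16 
   q17   q10  q18 
   q18   q19  q18 
   q19   q13   q0 
(> = start, * = accepting)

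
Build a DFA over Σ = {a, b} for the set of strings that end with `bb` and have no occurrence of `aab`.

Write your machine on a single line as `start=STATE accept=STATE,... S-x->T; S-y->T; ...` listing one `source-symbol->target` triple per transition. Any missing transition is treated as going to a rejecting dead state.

start=s0; accept=s4; s0-a->s1; s0-b->s2; s1-a->s3; s1-b->s2; s2-a->s1; s2-b->s4; s3-a->s3; s3-b->s3; s4-a->s1; s4-b->s4

Handle the two conditions separately and then intersect. One (3 states) tracks how much of the suffix `bb` has currently been matched; the other (4 states) tracks partial matches of the forbidden pattern `aab`. Each combined state is a pair, one component from each; accept when both components accept. After merging equivalent states the machine shrinks.
A 5-state machine:
        a   b  
>  s0   s1  s2 
   s1   s3  s2 
   s2   s1  s4 
   s3   s3  s3 
 * s4   s1  s4 
(> = start, * = accepting)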